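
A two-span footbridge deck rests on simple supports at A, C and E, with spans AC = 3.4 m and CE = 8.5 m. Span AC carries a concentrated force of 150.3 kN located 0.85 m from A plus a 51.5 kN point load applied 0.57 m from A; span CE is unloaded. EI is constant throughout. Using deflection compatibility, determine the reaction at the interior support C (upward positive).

R_C = 54.93 kN

Take M_C as the redundant. Released structure: two simple spans AC and CE with a hinge at C.
Rotations at C on the released spans (each span's end-slope, ×1/EI):
  span AC: point load 150.3 at a = 0.85: Pab(L + a)/(6LEI) = 67.87/EI
  span AC: point load 51.5 at a = 0.57: Pab(L + a)/(6LEI) = 16.17/EI
  relative rotation θ_0 = (84.04 + 0)/EI = 84.04/EI
A unit hogging moment at C produces rotation L₁/(3EI) + L₂/(3EI) = 3.967/EI.
Compatibility: M_C·(L₁+L₂)/(3EI) = θ_0, giving M_C = 21.19 kN·m (hogging).
Span AC, ΣM about A with M_C applied at C: R_C^{AC}·3.4 = 157.1 + 21.19, so R_C^{AC} = 52.44 kN and R_A = 201.8 − 52.44 = 149.4 kN.
Span CE, ΣM about E: R_C^{CE}·8.5 = 0 + 21.19, so R_C^{CE} = 2.492 kN and R_E = 0 − 2.492 = -2.492 kN.
R_C = 52.44 + 2.492 = 54.93 kN.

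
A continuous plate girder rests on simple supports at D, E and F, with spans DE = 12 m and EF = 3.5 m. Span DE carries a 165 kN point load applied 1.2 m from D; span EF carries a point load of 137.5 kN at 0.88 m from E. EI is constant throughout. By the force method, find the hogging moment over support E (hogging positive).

M_E = 93.76 kN·m

Take M_E as the redundant. Released structure: two simple spans DE and EF with a hinge at E.
Rotations at E on the released spans (each span's end-slope, ×1/EI):
  span DE: point load 165 at a = 1.2: Pab(L + a)/(6LEI) = 392/EI
  span EF: point load 137.5 at a = 0.88: Pab(L + b)/(6LEI) = 92.39/EI
  relative rotation θ_0 = (392 + 92.39)/EI = 484.4/EI
A unit hogging moment at E produces rotation L₁/(3EI) + L₂/(3EI) = 5.167/EI.
Compatibility: M_E·(L₁+L₂)/(3EI) = θ_0, giving M_E = 93.76 kN·m (hogging).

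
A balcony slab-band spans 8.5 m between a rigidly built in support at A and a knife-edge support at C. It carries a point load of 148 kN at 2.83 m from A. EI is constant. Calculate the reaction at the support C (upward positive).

Choose R_C as the redundant. The primary structure is the cantilever fixed at A.
Primary-structure tip deflection at C by superposition:
  point load 148 at a = 2.83: Pa²(3L − a)/(6EI) = 4479/EI
Tip deflection under a unit load at C: L³/(3EI) = 204.7/EI.
Compatibility at C: δ_0 − R_C·δ_{CC} = 0, so R_C = 4479/204.7 = 21.88 kN.

R_C = 21.88 kN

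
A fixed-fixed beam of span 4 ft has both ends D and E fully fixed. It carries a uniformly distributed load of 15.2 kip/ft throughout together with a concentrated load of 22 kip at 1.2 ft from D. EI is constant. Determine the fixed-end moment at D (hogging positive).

M_D = 33.2 kip·ft

Release both end moments; the primary structure is a simply-supported span DE with redundants M_D and M_E.
Simple-span end rotations at D and E under the given loads:
  at D: UDL 15.2: wL³/(24EI) = 40.53/EI
  at E: UDL 15.2: wL³/(24EI) = 40.53/EI
  at D: point load 22 at a = 1.2: Pab(L + b)/(6LEI) = 20.94/EI
  at E: point load 22 at a = 1.2: Pab(L + a)/(6LEI) = 16.02/EI
  θ_D0 = 61.48/EI,  θ_E0 = 56.55/EI
Flexibility coefficients: a unit moment at one end gives L/(3EI) there and L/(6EI) at the far end, so f₁₁ = f₂₂ = 1.333/EI and f₁₂ = f₂₁ = 0.6667/EI.
Compatibility — zero rotation at each built-in end:
  1.333 M_D + 0.6667 M_E = 61.48
  0.6667 M_D + 1.333 M_E = 56.55
Solving the pair gives M_D = 33.2 kip·ft and M_E = 25.81 kip·ft (hogging).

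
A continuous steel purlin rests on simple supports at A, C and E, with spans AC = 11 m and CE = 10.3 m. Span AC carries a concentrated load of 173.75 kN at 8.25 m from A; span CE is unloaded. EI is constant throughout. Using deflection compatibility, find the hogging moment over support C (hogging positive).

M_C = 161.9 kN·m

Release continuity at C by inserting a hinge; the redundant is the internal moment M_C. The primary structure is two simply-supported spans AC and CE.
Rotations at C on the released spans (each span's end-slope, ×1/EI):
  span AC: point load 173.75 at a = 8.25: Pab(L + a)/(6LEI) = 1150/EI
  relative rotation θ_0 = (1150 + 0)/EI = 1150/EI
A unit hogging moment at C produces rotation L₁/(3EI) + L₂/(3EI) = 7.1/EI.
Slope continuity at C: θ_0 = M_C·7.1/EI, so M_C = 1150/7.1 = 161.9 kN·m (hogging).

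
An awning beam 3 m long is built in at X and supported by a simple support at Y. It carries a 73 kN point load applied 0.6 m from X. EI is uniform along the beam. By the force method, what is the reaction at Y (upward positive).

R_Y = 4.088 kN

Take the reaction at Y as the redundant and release it; the primary structure is a cantilever fixed at X.
Downward deflection at the released point Y due to the loads:
  point load 73 at a = 0.6: Pa²(3L − a)/(6EI) = 36.79/EI
Flexibility coefficient — unit upward force at Y: δ_{YY} = L³/(3EI) = 9/EI.
The prop prevents deflection at Y: R_Y = δ_0/δ_{YY} = 36.79/9 = 4.088 kN.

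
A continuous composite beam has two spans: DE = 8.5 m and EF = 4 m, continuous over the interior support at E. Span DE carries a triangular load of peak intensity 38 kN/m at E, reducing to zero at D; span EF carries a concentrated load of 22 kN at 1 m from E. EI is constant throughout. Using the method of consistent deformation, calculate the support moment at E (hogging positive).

M_E = 129.1 kN·m

Release continuity at E by inserting a hinge; the redundant is the internal moment M_E. The primary structure is two simply-supported spans DE and EF.
Rotations at E on the released spans (each span's end-slope, ×1/EI):
  span DE: triangular load, peak 38: w₀L³/(45EI) = 518.6/EI
  span EF: point load 22 at a = 1: Pab(L + b)/(6LEI) = 19.25/EI
  relative rotation θ_0 = (518.6 + 19.25)/EI = 537.8/EI
A unit hogging moment at E produces rotation L₁/(3EI) + L₂/(3EI) = 4.167/EI.
Compatibility: M_E·(L₁+L₂)/(3EI) = θ_0, giving M_E = 129.1 kN·m (hogging).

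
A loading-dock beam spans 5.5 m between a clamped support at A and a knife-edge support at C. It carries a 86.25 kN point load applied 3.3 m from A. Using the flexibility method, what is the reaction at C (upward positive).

Choose R_C as the redundant. The primary structure is the cantilever fixed at A.
Deflection at C on the released cantilever, summing each load's contribution:
  point load 86.25 at a = 3.3: Pa²(3L − a)/(6EI) = 2066/EI
Flexibility coefficient — unit upward force at C: δ_{CC} = L³/(3EI) = 55.46/EI.
The prop prevents deflection at C: R_C = δ_0/δ_{CC} = 2066/55.46 = 37.26 kN.

R_C = 37.26 kN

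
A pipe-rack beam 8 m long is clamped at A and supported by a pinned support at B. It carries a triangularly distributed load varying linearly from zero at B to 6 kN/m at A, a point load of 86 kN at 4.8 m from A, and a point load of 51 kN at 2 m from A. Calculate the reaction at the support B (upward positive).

Choose R_B as the redundant. The primary structure is the cantilever fixed at A.
Primary-structure tip deflection at B by superposition:
  triangular load, peak 6 at the fixed end: w₀L⁴/(30EI) = 819.2/EI
  point load 86 at a = 4.8: Pa²(3L − a)/(6EI) = 6341/EI
  point load 51 at a = 2: Pa²(3L − a)/(6EI) = 748/EI
  δ_0 = 7908/EI
Tip deflection under a unit load at B: L³/(3EI) = 170.7/EI.
The prop prevents deflection at B: R_B = δ_0/δ_{BB} = 7908/170.7 = 46.33 kN.

R_B = 46.33 kN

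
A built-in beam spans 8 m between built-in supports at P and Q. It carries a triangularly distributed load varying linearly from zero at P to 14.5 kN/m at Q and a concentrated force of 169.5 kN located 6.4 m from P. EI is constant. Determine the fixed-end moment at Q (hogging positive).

Release both end moments; the primary structure is a simply-supported span PQ with redundants M_P and M_Q.
Simple-span end rotations at P and Q under the given loads:
  at P: triangular load, peak 14.5: 7w₀L³/(360EI) = 144.4/EI
  at Q: triangular load, peak 14.5: w₀L³/(45EI) = 165/EI
  at P: point load 169.5 at a = 6.4: Pab(L + b)/(6LEI) = 347.1/EI
  at Q: point load 169.5 at a = 6.4: Pab(L + a)/(6LEI) = 520.7/EI
  θ_P0 = 491.5/EI,  θ_Q0 = 685.7/EI
Flexibility coefficients: a unit moment at one end gives L/(3EI) there and L/(6EI) at the far end, so f₁₁ = f₂₂ = 2.667/EI and f₁₂ = f₂₁ = 1.333/EI.
Compatibility — zero rotation at each built-in end:
  2.667 M_P + 1.333 M_Q = 491.5
  1.333 M_P + 2.667 M_Q = 685.7
Solving the pair gives M_P = 74.33 kN·m and M_Q = 220 kN·m (hogging).

M_Q = 220 kN·m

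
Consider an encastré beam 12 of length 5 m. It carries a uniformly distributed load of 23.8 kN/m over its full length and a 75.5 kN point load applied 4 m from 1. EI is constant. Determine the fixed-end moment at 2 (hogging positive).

Take the two fixed-end moments M_1, M_2 as redundants; the released structure is the simple span 12.
End rotations of the released simple span under the applied load (×1/EI):
  at 1: UDL 23.8: wL³/(24EI) = 124/EI
  at 2: UDL 23.8: wL³/(24EI) = 124/EI
  at 1: point load 75.5 at a = 4: Pab(L + b)/(6LEI) = 60.4/EI
  at 2: point load 75.5 at a = 4: Pab(L + a)/(6LEI) = 90.6/EI
  θ_10 = 184.4/EI,  θ_20 = 214.6/EI
Flexibility coefficients: a unit moment at one end gives L/(3EI) there and L/(6EI) at the far end, so f₁₁ = f₂₂ = 1.667/EI and f₁₂ = f₂₁ = 0.8333/EI.
Compatibility — zero rotation at each built-in end:
  1.667 M_1 + 0.8333 M_2 = 184.4
  0.8333 M_1 + 1.667 M_2 = 214.6
Solving the pair gives M_1 = 61.66 kN·m and M_2 = 97.9 kN·m (hogging).

M_2 = 97.9 kN·m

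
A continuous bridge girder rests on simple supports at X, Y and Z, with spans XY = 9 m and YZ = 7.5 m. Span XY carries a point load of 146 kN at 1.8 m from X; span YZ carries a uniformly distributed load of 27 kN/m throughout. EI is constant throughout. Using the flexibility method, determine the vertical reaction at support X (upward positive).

R_X = 99.57 kN

Take M_Y as the redundant. Released structure: two simple spans XY and YZ with a hinge at Y.
End slopes at the hinge Y, treating each span as simply supported:
  span XY: point load 146 at a = 1.8: Pab(L + a)/(6LEI) = 378.4/EI
  span YZ: UDL 27: wL³/(24EI) = 474.6/EI
  relative rotation θ_0 = (378.4 + 474.6)/EI = 853/EI
A unit hogging moment at Y produces rotation L₁/(3EI) + L₂/(3EI) = 5.5/EI.
Compatibility: M_Y·(L₁+L₂)/(3EI) = θ_0, giving M_Y = 155.1 kN·m (hogging).
Span XY, ΣM about X with M_Y applied at Y: R_Y^{XY}·9 = 262.8 + 155.1, so R_Y^{XY} = 46.43 kN and R_X = 146 − 46.43 = 99.57 kN.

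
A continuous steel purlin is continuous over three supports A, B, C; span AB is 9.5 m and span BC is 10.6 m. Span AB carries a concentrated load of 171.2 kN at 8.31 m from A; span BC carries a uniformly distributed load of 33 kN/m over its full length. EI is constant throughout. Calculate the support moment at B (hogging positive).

Release continuity at B by inserting a hinge; the redundant is the internal moment M_B. The primary structure is two simply-supported spans AB and BC.
Rotations at B on the released spans (each span's end-slope, ×1/EI):
  span AB: point load 171.2 at a = 8.31: Pab(L + a)/(6LEI) = 529/EI
  span BC: UDL 33: wL³/(24EI) = 1638/EI
  relative rotation θ_0 = (529 + 1638)/EI = 2167/EI
A unit hogging moment at B produces rotation L₁/(3EI) + L₂/(3EI) = 6.7/EI.
Slope continuity at B: θ_0 = M_B·6.7/EI, so M_B = 2167/6.7 = 323.4 kN·m (hogging).

M_B = 323.4 kN·m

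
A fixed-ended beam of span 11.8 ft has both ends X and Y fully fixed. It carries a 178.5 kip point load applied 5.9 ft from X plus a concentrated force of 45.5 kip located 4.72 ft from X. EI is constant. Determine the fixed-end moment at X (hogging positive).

M_X = 340.6 kip·ft

Take the two fixed-end moments M_X, M_Y as redundants; the released structure is the simple span XY.
Simple-span end rotations at X and Y under the given loads:
  at X: point load 178.5 at a = 5.9: Pab(L + b)/(6LEI) = 1553/EI
  at Y: point load 178.5 at a = 5.9: Pab(L + a)/(6LEI) = 1553/EI
  at X: point load 45.5 at a = 4.72: Pab(L + b)/(6LEI) = 405.5/EI
  at Y: point load 45.5 at a = 4.72: Pab(L + a)/(6LEI) = 354.8/EI
  θ_X0 = 1959/EI,  θ_Y0 = 1908/EI
Flexibility coefficients: a unit moment at one end gives L/(3EI) there and L/(6EI) at the far end, so f₁₁ = f₂₂ = 3.933/EI and f₁₂ = f₂₁ = 1.967/EI.
Compatibility — zero rotation at each built-in end:
  3.933 M_X + 1.967 M_Y = 1959
  1.967 M_X + 3.933 M_Y = 1908
Solving the pair gives M_X = 340.6 kip·ft and M_Y = 314.8 kip·ft (hogging).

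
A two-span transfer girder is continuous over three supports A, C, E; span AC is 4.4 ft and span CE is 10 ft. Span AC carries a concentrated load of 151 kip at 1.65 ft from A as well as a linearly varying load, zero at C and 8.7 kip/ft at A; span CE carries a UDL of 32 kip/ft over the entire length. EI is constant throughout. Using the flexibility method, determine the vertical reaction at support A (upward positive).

Take M_C as the redundant. Released structure: two simple spans AC and CE with a hinge at C.
Discontinuity in slope at C on the released structure — sum the simple-span end rotations:
  span AC: point load 151 at a = 1.65: Pab(L + a)/(6LEI) = 157/EI
  span AC: triangular load, peak 8.7: 7w₀L³/(360EI) = 14.41/EI
  span CE: UDL 32: wL³/(24EI) = 1333/EI
  relative rotation θ_0 = (171.4 + 1333)/EI = 1505/EI
A unit hogging moment at C produces rotation L₁/(3EI) + L₂/(3EI) = 4.8/EI.
Slope continuity at C: θ_0 = M_C·4.8/EI, so M_C = 1505/4.8 = 313.5 kip·ft (hogging).
Span AC, ΣM about A with M_C applied at C: R_C^{AC}·4.4 = 277.2 + 313.5, so R_C^{AC} = 134.3 kip and R_A = 170.1 − 134.3 = 35.89 kip.

R_A = 35.89 kip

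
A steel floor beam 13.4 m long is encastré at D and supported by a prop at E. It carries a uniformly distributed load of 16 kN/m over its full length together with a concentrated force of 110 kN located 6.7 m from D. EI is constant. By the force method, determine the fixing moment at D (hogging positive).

Choose R_E as the redundant. The primary structure is the cantilever fixed at D.
Primary-structure tip deflection at E by superposition:
  UDL 16: wL⁴/(8EI) = 64484/EI
  point load 110 at a = 6.7: Pa²(3L − a)/(6EI) = 27570/EI
  δ_0 = 92054/EI
Tip deflection under a unit load at E: L³/(3EI) = 802/EI.
The prop prevents deflection at E: R_E = δ_0/δ_{EE} = 92054/802 = 114.8 kN.
Moment equilibrium about D: M_D = Σ(load moments about D) − R_E·L = 2173 − 114.8×13.4 = 635.5 kN·m.

M_D = 635.5 kN·m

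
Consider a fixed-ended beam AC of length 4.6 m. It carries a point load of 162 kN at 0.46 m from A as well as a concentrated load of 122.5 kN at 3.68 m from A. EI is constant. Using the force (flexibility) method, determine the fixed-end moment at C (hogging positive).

M_C = 78.83 kN·m

Take the two fixed-end moments M_A, M_C as redundants; the released structure is the simple span AC.
On the primary (simply-supported) span, the end slopes from the loading are:
  at A: point load 162 at a = 0.46: Pab(L + b)/(6LEI) = 97.7/EI
  at C: point load 162 at a = 0.46: Pab(L + a)/(6LEI) = 56.56/EI
  at A: point load 122.5 at a = 3.68: Pab(L + b)/(6LEI) = 82.95/EI
  at C: point load 122.5 at a = 3.68: Pab(L + a)/(6LEI) = 124.4/EI
  θ_A0 = 180.6/EI,  θ_C0 = 181/EI
Flexibility coefficients: a unit moment at one end gives L/(3EI) there and L/(6EI) at the far end, so f₁₁ = f₂₂ = 1.533/EI and f₁₂ = f₂₁ = 0.7667/EI.
Compatibility — zero rotation at each built-in end:
  1.533 M_A + 0.7667 M_C = 180.6
  0.7667 M_A + 1.533 M_C = 181
Solving the pair gives M_A = 78.39 kN·m and M_C = 78.83 kN·m (hogging).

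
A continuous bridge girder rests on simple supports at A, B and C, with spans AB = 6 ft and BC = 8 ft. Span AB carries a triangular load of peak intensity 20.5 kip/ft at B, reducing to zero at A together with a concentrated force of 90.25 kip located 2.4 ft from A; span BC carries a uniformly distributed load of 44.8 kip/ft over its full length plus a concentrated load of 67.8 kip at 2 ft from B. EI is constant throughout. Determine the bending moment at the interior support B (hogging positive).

Insert a hinge at B; M_B is the redundant, and each span becomes simply supported.
Rotations at B on the released spans (each span's end-slope, ×1/EI):
  span AB: triangular load, peak 20.5: w₀L³/(45EI) = 98.4/EI
  span AB: point load 90.25 at a = 2.4: Pab(L + a)/(6LEI) = 181.9/EI
  span BC: UDL 44.8: wL³/(24EI) = 955.7/EI
  span BC: point load 67.8 at a = 2: Pab(L + b)/(6LEI) = 237.3/EI
  relative rotation θ_0 = (280.3 + 1193)/EI = 1473/EI
A unit hogging moment at B produces rotation L₁/(3EI) + L₂/(3EI) = 4.667/EI.
Compatibility: M_B·(L₁+L₂)/(3EI) = θ_0, giving M_B = 315.7 kip·ft (hogging).

M_B = 315.7 kip·ft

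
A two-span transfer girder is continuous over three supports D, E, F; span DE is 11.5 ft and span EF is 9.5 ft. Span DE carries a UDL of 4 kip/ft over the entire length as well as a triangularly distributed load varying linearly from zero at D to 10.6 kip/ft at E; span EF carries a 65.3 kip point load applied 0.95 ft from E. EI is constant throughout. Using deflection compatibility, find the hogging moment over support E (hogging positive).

Release continuity at E by inserting a hinge; the redundant is the internal moment M_E. The primary structure is two simply-supported spans DE and EF.
End slopes at the hinge E, treating each span as simply supported:
  span DE: UDL 4: wL³/(24EI) = 253.5/EI
  span DE: triangular load, peak 10.6: w₀L³/(45EI) = 358.3/EI
  span EF: point load 65.3 at a = 0.95: Pab(L + b)/(6LEI) = 168/EI
  relative rotation θ_0 = (611.7 + 168)/EI = 779.7/EI
A unit hogging moment at E produces rotation L₁/(3EI) + L₂/(3EI) = 7/EI.
Compatibility: M_E·(L₁+L₂)/(3EI) = θ_0, giving M_E = 111.4 kip·ft (hogging).

M_E = 111.4 kip·ft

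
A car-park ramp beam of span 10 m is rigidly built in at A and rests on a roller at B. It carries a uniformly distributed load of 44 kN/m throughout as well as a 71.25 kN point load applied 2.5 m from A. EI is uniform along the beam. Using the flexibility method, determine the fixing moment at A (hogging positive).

M_A = 666.9 kN·m

Release the roller at B. Primary structure: cantilever fixed at A.
Free-end deflection of the primary structure under the applied loading (downward +):
  UDL 44: wL⁴/(8EI) = 55000/EI
  point load 71.25 at a = 2.5: Pa²(3L − a)/(6EI) = 2041/EI
  δ_0 = 57041/EI
Flexibility coefficient — unit upward force at B: δ_{BB} = L³/(3EI) = 333.3/EI.
Compatibility at B: δ_0 − R_B·δ_{BB} = 0, so R_B = 57041/333.3 = 171.1 kN.
Moment equilibrium about A: M_A = Σ(load moments about A) − R_B·L = 2378 − 171.1×10 = 666.9 kN·m.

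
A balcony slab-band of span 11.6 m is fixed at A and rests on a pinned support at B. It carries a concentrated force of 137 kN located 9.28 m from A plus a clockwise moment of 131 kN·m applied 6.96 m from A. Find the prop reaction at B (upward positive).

R_B = 110.7 kN

Release the roller at B. Primary structure: cantilever fixed at A.
Deflection at B on the released cantilever, summing each load's contribution:
  point load 137 at a = 9.28: Pa²(3L − a)/(6EI) = 50182/EI
  clockwise couple 131 at a = 6.96: M₀a(2L − a)/(2EI) = 7403/EI
  δ_0 = 57585/EI
Flexibility coefficient — unit upward force at B: δ_{BB} = L³/(3EI) = 520.3/EI.
Compatibility at B: δ_0 − R_B·δ_{BB} = 0, so R_B = 57585/520.3 = 110.7 kN.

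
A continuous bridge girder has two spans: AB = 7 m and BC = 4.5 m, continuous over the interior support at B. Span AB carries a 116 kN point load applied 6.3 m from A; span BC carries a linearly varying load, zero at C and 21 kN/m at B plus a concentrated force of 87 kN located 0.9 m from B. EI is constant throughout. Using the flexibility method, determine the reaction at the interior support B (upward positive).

R_B = 233 kN

Release continuity at B by inserting a hinge; the redundant is the internal moment M_B. The primary structure is two simply-supported spans AB and BC.
Discontinuity in slope at B on the released structure — sum the simple-span end rotations:
  span AB: point load 116 at a = 6.3: Pab(L + a)/(6LEI) = 162/EI
  span BC: triangular load, peak 21: w₀L³/(45EI) = 42.52/EI
  span BC: point load 87 at a = 0.9: Pab(L + b)/(6LEI) = 84.56/EI
  relative rotation θ_0 = (162 + 127.1)/EI = 289.1/EI
A unit hogging moment at B produces rotation L₁/(3EI) + L₂/(3EI) = 3.833/EI.
Slope continuity at B: θ_0 = M_B·3.833/EI, so M_B = 289.1/3.833 = 75.41 kN·m (hogging).
Span AB, ΣM about A with M_B applied at B: R_B^{AB}·7 = 730.8 + 75.41, so R_B^{AB} = 115.2 kN and R_A = 116 − 115.2 = 0.8267 kN.
Span BC, ΣM about C: R_B^{BC}·4.5 = 454.9 + 75.41, so R_B^{BC} = 117.9 kN and R_C = 134.2 − 117.9 = 16.39 kN.
R_B = 115.2 + 117.9 = 233 kN.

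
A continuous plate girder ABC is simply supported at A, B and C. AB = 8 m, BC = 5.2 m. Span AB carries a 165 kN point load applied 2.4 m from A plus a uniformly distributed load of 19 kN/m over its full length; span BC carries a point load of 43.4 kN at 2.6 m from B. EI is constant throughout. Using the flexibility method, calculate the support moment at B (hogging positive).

Release continuity at B by inserting a hinge; the redundant is the internal moment M_B. The primary structure is two simply-supported spans AB and BC.
Rotations at B on the released spans (each span's end-slope, ×1/EI):
  span AB: point load 165 at a = 2.4: Pab(L + a)/(6LEI) = 480.5/EI
  span AB: UDL 19: wL³/(24EI) = 405.3/EI
  span BC: point load 43.4 at a = 2.6: Pab(L + b)/(6LEI) = 73.35/EI
  relative rotation θ_0 = (885.8 + 73.35)/EI = 959.2/EI
A unit hogging moment at B produces rotation L₁/(3EI) + L₂/(3EI) = 4.4/EI.
Compatibility: M_B·(L₁+L₂)/(3EI) = θ_0, giving M_B = 218 kN·m (hogging).

M_B = 218 kN·m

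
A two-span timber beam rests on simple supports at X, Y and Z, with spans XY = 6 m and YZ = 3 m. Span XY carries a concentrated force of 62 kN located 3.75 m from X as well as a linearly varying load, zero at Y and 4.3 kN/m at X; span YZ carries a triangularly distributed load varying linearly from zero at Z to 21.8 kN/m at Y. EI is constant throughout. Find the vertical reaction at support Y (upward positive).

R_Y = 93.65 kN

Insert a hinge at Y; M_Y is the redundant, and each span becomes simply supported.
Discontinuity in slope at Y on the released structure — sum the simple-span end rotations:
  span XY: point load 62 at a = 3.75: Pab(L + a)/(6LEI) = 141.7/EI
  span XY: triangular load, peak 4.3: 7w₀L³/(360EI) = 18.06/EI
  span YZ: triangular load, peak 21.8: w₀L³/(45EI) = 13.08/EI
  relative rotation θ_0 = (159.7 + 13.08)/EI = 172.8/EI
A unit hogging moment at Y produces rotation L₁/(3EI) + L₂/(3EI) = 3/EI.
Compatibility: M_Y·(L₁+L₂)/(3EI) = θ_0, giving M_Y = 57.61 kN·m (hogging).
Span XY, ΣM about X with M_Y applied at Y: R_Y^{XY}·6 = 258.3 + 57.61, so R_Y^{XY} = 52.65 kN and R_X = 74.9 − 52.65 = 22.25 kN.
Span YZ, ΣM about Z: R_Y^{YZ}·3 = 65.4 + 57.61, so R_Y^{YZ} = 41 kN and R_Z = 32.7 − 41 = -8.302 kN.
R_Y = 52.65 + 41 = 93.65 kN.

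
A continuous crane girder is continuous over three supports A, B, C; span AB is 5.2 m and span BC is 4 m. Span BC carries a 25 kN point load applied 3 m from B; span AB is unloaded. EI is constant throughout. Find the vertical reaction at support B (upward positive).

Take M_B as the redundant. Released structure: two simple spans AB and BC with a hinge at B.
Rotations at B on the released spans (each span's end-slope, ×1/EI):
  span BC: point load 25 at a = 3: Pab(L + b)/(6LEI) = 15.62/EI
  relative rotation θ_0 = (0 + 15.62)/EI = 15.62/EI
A unit hogging moment at B produces rotation L₁/(3EI) + L₂/(3EI) = 3.067/EI.
Slope continuity at B: θ_0 = M_B·3.067/EI, so M_B = 15.62/3.067 = 5.095 kN·m (hogging).
Span AB, ΣM about A with M_B applied at B: R_B^{AB}·5.2 = 0 + 5.095, so R_B^{AB} = 0.9798 kN and R_A = 0 − 0.9798 = -0.9798 kN.
Span BC, ΣM about C: R_B^{BC}·4 = 25 + 5.095, so R_B^{BC} = 7.524 kN and R_C = 25 − 7.524 = 17.48 kN.
R_B = 0.9798 + 7.524 = 8.504 kN.

R_B = 8.504 kN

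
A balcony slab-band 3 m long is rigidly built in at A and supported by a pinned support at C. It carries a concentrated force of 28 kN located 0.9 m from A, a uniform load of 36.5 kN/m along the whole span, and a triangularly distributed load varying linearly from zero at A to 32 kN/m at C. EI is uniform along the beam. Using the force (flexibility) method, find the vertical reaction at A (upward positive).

R_A = 114.6 kN

Remove the prop at C; the released (primary) structure is a cantilever built in at A.
Deflection at C on the released cantilever, summing each load's contribution:
  point load 28 at a = 0.9: Pa²(3L − a)/(6EI) = 30.62/EI
  UDL 36.5: wL⁴/(8EI) = 369.6/EI
  triangular load, peak 32 at the free end: 11w₀L⁴/(120EI) = 237.6/EI
  δ_0 = 637.8/EI
Flexibility coefficient — unit upward force at C: δ_{CC} = L³/(3EI) = 9/EI.
Compatibility at C: δ_0 − R_C·δ_{CC} = 0, so R_C = 637.8/9 = 70.86 kN.
Vertical equilibrium: R_A = ΣP − R_C = 185.5 − 70.86 = 114.6 kN.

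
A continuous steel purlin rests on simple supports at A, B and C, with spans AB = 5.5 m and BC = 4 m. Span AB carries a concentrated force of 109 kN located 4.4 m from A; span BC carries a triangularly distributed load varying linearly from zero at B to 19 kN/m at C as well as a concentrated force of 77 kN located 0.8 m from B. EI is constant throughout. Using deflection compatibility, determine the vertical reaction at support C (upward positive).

Release continuity at B by inserting a hinge; the redundant is the internal moment M_B. The primary structure is two simply-supported spans AB and BC.
End slopes at the hinge B, treating each span as simply supported:
  span AB: point load 109 at a = 4.4: Pab(L + a)/(6LEI) = 158.3/EI
  span BC: triangular load, peak 19: 7w₀L³/(360EI) = 23.64/EI
  span BC: point load 77 at a = 0.8: Pab(L + b)/(6LEI) = 59.14/EI
  relative rotation θ_0 = (158.3 + 82.78)/EI = 241/EI
A unit hogging moment at B produces rotation L₁/(3EI) + L₂/(3EI) = 3.167/EI.
Compatibility: M_B·(L₁+L₂)/(3EI) = θ_0, giving M_B = 76.12 kN·m (hogging).
Span BC, ΣM about C: R_B^{BC}·4 = 297.1 + 76.12, so R_B^{BC} = 93.3 kN and R_C = 115 − 93.3 = 21.7 kN.

R_C = 21.7 kN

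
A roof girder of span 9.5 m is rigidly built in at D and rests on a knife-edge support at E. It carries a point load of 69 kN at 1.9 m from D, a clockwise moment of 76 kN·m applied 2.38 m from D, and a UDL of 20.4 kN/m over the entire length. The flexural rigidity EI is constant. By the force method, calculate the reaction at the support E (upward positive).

Release the roller at E. Primary structure: cantilever fixed at D.
Deflection at E on the released cantilever, summing each load's contribution:
  point load 69 at a = 1.9: Pa²(3L − a)/(6EI) = 1104/EI
  clockwise couple 76 at a = 2.38: M₀a(2L − a)/(2EI) = 1503/EI
  UDL 20.4: wL⁴/(8EI) = 20770/EI
  δ_0 = 23377/EI
Flexibility coefficient — unit upward force at E: δ_{EE} = L³/(3EI) = 285.8/EI.
Compatibility at E: δ_0 − R_E·δ_{EE} = 0, so R_E = 23377/285.8 = 81.8 kN.

R_E = 81.8 kN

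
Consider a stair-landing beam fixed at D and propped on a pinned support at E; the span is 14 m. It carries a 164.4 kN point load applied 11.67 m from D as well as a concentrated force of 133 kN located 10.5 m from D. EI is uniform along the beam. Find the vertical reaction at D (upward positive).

Take the reaction at E as the redundant and release it; the primary structure is a cantilever fixed at D.
Downward deflection at the released point E due to the loads:
  point load 164.4 at a = 11.67: Pa²(3L − a)/(6EI) = 113179/EI
  point load 133 at a = 10.5: Pa²(3L − a)/(6EI) = 76982/EI
  δ_0 = 190161/EI
Flexibility coefficient — unit upward force at E: δ_{EE} = L³/(3EI) = 914.7/EI.
The prop prevents deflection at E: R_E = δ_0/δ_{EE} = 190161/914.7 = 207.9 kN.
Vertical equilibrium: R_D = ΣP − R_E = 297.4 − 207.9 = 89.5 kN.

R_D = 89.5 kN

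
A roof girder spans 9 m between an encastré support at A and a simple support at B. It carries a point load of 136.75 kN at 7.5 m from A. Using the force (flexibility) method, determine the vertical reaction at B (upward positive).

Release the roller at B. Primary structure: cantilever fixed at A.
Primary-structure tip deflection at B by superposition:
  point load 136.75 at a = 7.5: Pa²(3L − a)/(6EI) = 25000/EI
Tip deflection under a unit load at B: L³/(3EI) = 243/EI.
The prop prevents deflection at B: R_B = δ_0/δ_{BB} = 25000/243 = 102.9 kN.

R_B = 102.9 kN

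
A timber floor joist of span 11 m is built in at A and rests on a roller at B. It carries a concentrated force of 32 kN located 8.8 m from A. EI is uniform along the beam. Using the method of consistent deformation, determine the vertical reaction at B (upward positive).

R_B = 22.53 kN

Take the reaction at B as the redundant and release it; the primary structure is a cantilever fixed at A.
Downward deflection at the released point B due to the loads:
  point load 32 at a = 8.8: Pa²(3L − a)/(6EI) = 9995/EI
Flexibility coefficient — unit upward force at B: δ_{BB} = L³/(3EI) = 443.7/EI.
Compatibility at B: δ_0 − R_B·δ_{BB} = 0, so R_B = 9995/443.7 = 22.53 kN.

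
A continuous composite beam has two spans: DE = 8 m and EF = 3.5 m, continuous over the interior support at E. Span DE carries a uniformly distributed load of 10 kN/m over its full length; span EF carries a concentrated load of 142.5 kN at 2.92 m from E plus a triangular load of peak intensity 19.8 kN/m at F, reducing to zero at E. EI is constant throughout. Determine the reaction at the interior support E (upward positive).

R_E = 104.8 kN

Insert a hinge at E; M_E is the redundant, and each span becomes simply supported.
Discontinuity in slope at E on the released structure — sum the simple-span end rotations:
  span DE: UDL 10: wL³/(24EI) = 213.3/EI
  span EF: point load 142.5 at a = 2.92: Pab(L + b)/(6LEI) = 46.89/EI
  span EF: triangular load, peak 19.8: 7w₀L³/(360EI) = 16.51/EI
  relative rotation θ_0 = (213.3 + 63.4)/EI = 276.7/EI
A unit hogging moment at E produces rotation L₁/(3EI) + L₂/(3EI) = 3.833/EI.
Compatibility: M_E·(L₁+L₂)/(3EI) = θ_0, giving M_E = 72.19 kN·m (hogging).
Span DE, ΣM about D with M_E applied at E: R_E^{DE}·8 = 320 + 72.19, so R_E^{DE} = 49.02 kN and R_D = 80 − 49.02 = 30.98 kN.
Span EF, ΣM about F: R_E^{EF}·3.5 = 123.1 + 72.19, so R_E^{EF} = 55.79 kN and R_F = 177.2 − 55.79 = 121.4 kN.
R_E = 49.02 + 55.79 = 104.8 kN.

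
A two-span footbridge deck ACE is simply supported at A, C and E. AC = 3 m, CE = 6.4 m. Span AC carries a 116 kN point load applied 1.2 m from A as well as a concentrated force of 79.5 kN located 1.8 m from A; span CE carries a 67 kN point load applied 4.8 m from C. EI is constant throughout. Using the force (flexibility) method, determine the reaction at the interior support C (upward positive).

R_C = 143.9 kN

Insert a hinge at C; M_C is the redundant, and each span becomes simply supported.
Discontinuity in slope at C on the released structure — sum the simple-span end rotations:
  span AC: point load 116 at a = 1.2: Pab(L + a)/(6LEI) = 58.46/EI
  span AC: point load 79.5 at a = 1.8: Pab(L + a)/(6LEI) = 45.79/EI
  span CE: point load 67 at a = 4.8: Pab(L + b)/(6LEI) = 107.2/EI
  relative rotation θ_0 = (104.3 + 107.2)/EI = 211.5/EI
A unit hogging moment at C produces rotation L₁/(3EI) + L₂/(3EI) = 3.133/EI.
Slope continuity at C: θ_0 = M_C·3.133/EI, so M_C = 211.5/3.133 = 67.49 kN·m (hogging).
Span AC, ΣM about A with M_C applied at C: R_C^{AC}·3 = 282.3 + 67.49, so R_C^{AC} = 116.6 kN and R_A = 195.5 − 116.6 = 78.9 kN.
Span CE, ΣM about E: R_C^{CE}·6.4 = 107.2 + 67.49, so R_C^{CE} = 27.29 kN and R_E = 67 − 27.29 = 39.71 kN.
R_C = 116.6 + 27.29 = 143.9 kN.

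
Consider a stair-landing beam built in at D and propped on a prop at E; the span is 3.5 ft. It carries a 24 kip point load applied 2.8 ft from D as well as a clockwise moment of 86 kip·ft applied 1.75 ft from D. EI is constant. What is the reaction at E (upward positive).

Remove the prop at E; the released (primary) structure is a cantilever built in at D.
Primary-structure tip deflection at E by superposition:
  point load 24 at a = 2.8: Pa²(3L − a)/(6EI) = 241.5/EI
  clockwise couple 86 at a = 1.75: M₀a(2L − a)/(2EI) = 395.1/EI
  δ_0 = 636.5/EI
Flexibility coefficient — unit upward force at E: δ_{EE} = L³/(3EI) = 14.29/EI.
Compatibility at E: δ_0 − R_E·δ_{EE} = 0, so R_E = 636.5/14.29 = 44.54 kip.

R_E = 44.54 kip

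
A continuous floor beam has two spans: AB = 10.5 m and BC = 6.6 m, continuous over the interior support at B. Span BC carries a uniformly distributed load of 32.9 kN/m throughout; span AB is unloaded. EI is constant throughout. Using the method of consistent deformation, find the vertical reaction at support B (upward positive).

R_B = 125.6 kN

Release continuity at B by inserting a hinge; the redundant is the internal moment M_B. The primary structure is two simply-supported spans AB and BC.
End slopes at the hinge B, treating each span as simply supported:
  span BC: UDL 32.9: wL³/(24EI) = 394.1/EI
  relative rotation θ_0 = (0 + 394.1)/EI = 394.1/EI
A unit hogging moment at B produces rotation L₁/(3EI) + L₂/(3EI) = 5.7/EI.
Slope continuity at B: θ_0 = M_B·5.7/EI, so M_B = 394.1/5.7 = 69.14 kN·m (hogging).
Span AB, ΣM about A with M_B applied at B: R_B^{AB}·10.5 = 0 + 69.14, so R_B^{AB} = 6.585 kN and R_A = 0 − 6.585 = -6.585 kN.
Span BC, ΣM about C: R_B^{BC}·6.6 = 716.6 + 69.14, so R_B^{BC} = 119 kN and R_C = 217.1 − 119 = 98.09 kN.
R_B = 6.585 + 119 = 125.6 kN.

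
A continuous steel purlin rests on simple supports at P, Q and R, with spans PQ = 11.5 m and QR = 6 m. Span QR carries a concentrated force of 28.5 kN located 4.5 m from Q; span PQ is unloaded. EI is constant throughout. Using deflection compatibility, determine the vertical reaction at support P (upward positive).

Take M_Q as the redundant. Released structure: two simple spans PQ and QR with a hinge at Q.
End slopes at the hinge Q, treating each span as simply supported:
  span QR: point load 28.5 at a = 4.5: Pab(L + b)/(6LEI) = 40.08/EI
  relative rotation θ_0 = (0 + 40.08)/EI = 40.08/EI
A unit hogging moment at Q produces rotation L₁/(3EI) + L₂/(3EI) = 5.833/EI.
Slope continuity at Q: θ_0 = M_Q·5.833/EI, so M_Q = 40.08/5.833 = 6.871 kN·m (hogging).
Span PQ, ΣM about P with M_Q applied at Q: R_Q^{PQ}·11.5 = 0 + 6.871, so R_Q^{PQ} = 0.5974 kN and R_P = 0 − 0.5974 = -0.5974 kN.

R_P = -0.5974 kN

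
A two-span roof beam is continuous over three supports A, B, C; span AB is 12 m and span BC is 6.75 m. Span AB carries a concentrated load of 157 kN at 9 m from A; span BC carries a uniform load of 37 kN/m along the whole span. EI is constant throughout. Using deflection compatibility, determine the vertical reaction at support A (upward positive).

R_A = 16.44 kN

Take M_B as the redundant. Released structure: two simple spans AB and BC with a hinge at B.
Discontinuity in slope at B on the released structure — sum the simple-span end rotations:
  span AB: point load 157 at a = 9: Pab(L + a)/(6LEI) = 1236/EI
  span BC: UDL 37: wL³/(24EI) = 474.1/EI
  relative rotation θ_0 = (1236 + 474.1)/EI = 1711/EI
A unit hogging moment at B produces rotation L₁/(3EI) + L₂/(3EI) = 6.25/EI.
Compatibility: M_B·(L₁+L₂)/(3EI) = θ_0, giving M_B = 273.7 kN·m (hogging).
Span AB, ΣM about A with M_B applied at B: R_B^{AB}·12 = 1413 + 273.7, so R_B^{AB} = 140.6 kN and R_A = 157 − 140.6 = 16.44 kN.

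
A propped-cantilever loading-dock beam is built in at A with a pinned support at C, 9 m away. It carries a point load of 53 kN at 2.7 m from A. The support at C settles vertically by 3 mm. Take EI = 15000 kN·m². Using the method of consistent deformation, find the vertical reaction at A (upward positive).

Remove the prop at C; the released (primary) structure is a cantilever built in at A.
Deflection at C on the released cantilever, summing each load's contribution:
  point load 53 at a = 2.7: Pa²(3L − a)/(6EI) = 1565/EI
Tip deflection under a unit load at C: L³/(3EI) = 243/EI.
With EI = 15000 kN·m²: δ_0 = 0.10432 m and δ_{CC} = 0.0162 m/kN.
Compatibility — the beam at C must follow the support down by 0.003 m: δ_0 − R_C·δ_{CC} = 0.003, so R_C = (0.10432 − 0.003)/0.0162 = 6.254 kN.
Vertical equilibrium: R_A = ΣP − R_C = 53 − 6.254 = 46.75 kN.

R_A = 46.75 kN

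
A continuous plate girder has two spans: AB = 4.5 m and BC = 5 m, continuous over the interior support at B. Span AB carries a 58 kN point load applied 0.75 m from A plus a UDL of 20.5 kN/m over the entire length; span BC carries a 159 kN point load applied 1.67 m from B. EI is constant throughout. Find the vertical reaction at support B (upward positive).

R_B = 209 kN

Release continuity at B by inserting a hinge; the redundant is the internal moment M_B. The primary structure is two simply-supported spans AB and BC.
Rotations at B on the released spans (each span's end-slope, ×1/EI):
  span AB: point load 58 at a = 0.75: Pab(L + a)/(6LEI) = 31.72/EI
  span AB: UDL 20.5: wL³/(24EI) = 77.84/EI
  span BC: point load 159 at a = 1.67: Pab(L + b)/(6LEI) = 245.5/EI
  relative rotation θ_0 = (109.6 + 245.5)/EI = 355.1/EI
A unit hogging moment at B produces rotation L₁/(3EI) + L₂/(3EI) = 3.167/EI.
Compatibility: M_B·(L₁+L₂)/(3EI) = θ_0, giving M_B = 112.1 kN·m (hogging).
Span AB, ΣM about A with M_B applied at B: R_B^{AB}·4.5 = 251.1 + 112.1, so R_B^{AB} = 80.71 kN and R_A = 150.2 − 80.71 = 69.54 kN.
Span BC, ΣM about C: R_B^{BC}·5 = 529.5 + 112.1, so R_B^{BC} = 128.3 kN and R_C = 159 − 128.3 = 30.68 kN.
R_B = 80.71 + 128.3 = 209 kN.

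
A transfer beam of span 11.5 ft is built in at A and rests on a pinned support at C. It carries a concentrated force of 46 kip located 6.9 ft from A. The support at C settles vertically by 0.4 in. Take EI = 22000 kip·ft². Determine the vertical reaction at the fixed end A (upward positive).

R_A = 27.57 kip

Release the roller at C. Primary structure: cantilever fixed at A.
Free-end deflection of the primary structure under the applied loading (downward +):
  point load 46 at a = 6.9: Pa²(3L − a)/(6EI) = 10074/EI
Tip deflection under a unit load at C: L³/(3EI) = 507/EI.
With EI = 22000 kip·ft²: δ_0 = 0.45792 ft and δ_{CC} = 0.023044 ft/kip.
Compatibility — the beam at C must follow the support down by 0.03333 ft: δ_0 − R_C·δ_{CC} = 0.03333, so R_C = (0.45792 − 0.03333)/0.023044 = 18.43 kip.
Vertical equilibrium: R_A = ΣP − R_C = 46 − 18.43 = 27.57 kip.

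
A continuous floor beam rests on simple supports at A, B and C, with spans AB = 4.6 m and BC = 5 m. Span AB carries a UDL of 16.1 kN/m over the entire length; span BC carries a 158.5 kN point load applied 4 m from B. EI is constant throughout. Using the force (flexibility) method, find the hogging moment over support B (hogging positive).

M_B = 60.03 kN·m

Insert a hinge at B; M_B is the redundant, and each span becomes simply supported.
Rotations at B on the released spans (each span's end-slope, ×1/EI):
  span AB: UDL 16.1: wL³/(24EI) = 65.3/EI
  span BC: point load 158.5 at a = 4: Pab(L + b)/(6LEI) = 126.8/EI
  relative rotation θ_0 = (65.3 + 126.8)/EI = 192.1/EI
A unit hogging moment at B produces rotation L₁/(3EI) + L₂/(3EI) = 3.2/EI.
Compatibility: M_B·(L₁+L₂)/(3EI) = θ_0, giving M_B = 60.03 kN·m (hogging).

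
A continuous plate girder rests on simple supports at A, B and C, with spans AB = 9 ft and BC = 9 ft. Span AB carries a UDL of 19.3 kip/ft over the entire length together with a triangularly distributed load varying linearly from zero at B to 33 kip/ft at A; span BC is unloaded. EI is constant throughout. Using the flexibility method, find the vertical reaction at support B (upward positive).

Insert a hinge at B; M_B is the redundant, and each span becomes simply supported.
Discontinuity in slope at B on the released structure — sum the simple-span end rotations:
  span AB: UDL 19.3: wL³/(24EI) = 586.2/EI
  span AB: triangular load, peak 33: 7w₀L³/(360EI) = 467.8/EI
  relative rotation θ_0 = (1054 + 0)/EI = 1054/EI
A unit hogging moment at B produces rotation L₁/(3EI) + L₂/(3EI) = 6/EI.
Compatibility: M_B·(L₁+L₂)/(3EI) = θ_0, giving M_B = 175.7 kip·ft (hogging).
Span AB, ΣM about A with M_B applied at B: R_B^{AB}·9 = 1227 + 175.7, so R_B^{AB} = 155.9 kip and R_A = 322.2 − 155.9 = 166.3 kip.
Span BC, ΣM about C: R_B^{BC}·9 = 0 + 175.7, so R_B^{BC} = 19.52 kip and R_C = 0 − 19.52 = -19.52 kip.
R_B = 155.9 + 19.52 = 175.4 kip.

R_B = 175.4 kip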